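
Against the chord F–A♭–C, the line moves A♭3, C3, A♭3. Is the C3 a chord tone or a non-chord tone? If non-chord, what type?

F minor triad contains F, A♭, C; C is the fifth, so it is a chord tone.

Chord tone (the fifth of F minor triad).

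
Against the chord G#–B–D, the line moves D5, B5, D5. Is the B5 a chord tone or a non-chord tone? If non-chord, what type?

G# diminished triad contains G#, B, D; B is the third, so it is a chord tone.

Chord tone (the third of G# diminished triad).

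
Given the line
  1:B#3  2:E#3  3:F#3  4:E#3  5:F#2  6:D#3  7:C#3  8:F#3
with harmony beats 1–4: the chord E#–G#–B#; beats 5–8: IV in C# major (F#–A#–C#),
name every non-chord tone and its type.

F#3 (beat 3) — neighbor tone; D#3 (beat 6) — appoggiatura.

The harmony at that moment is E# minor triad (E#, G#, B#); F#3 is not a chord tone.
It is approached by step up from E#3 and left by step down to E#3.
Step away and step back to the same note — a neighbor tone (upper neighbor).
The harmony at that moment is F# major triad (F#, A#, C#); D#3 is not a chord tone.
It is approached by leap up from F#2 and left by step down to C#3.
Leap in, step out — an appoggiatura.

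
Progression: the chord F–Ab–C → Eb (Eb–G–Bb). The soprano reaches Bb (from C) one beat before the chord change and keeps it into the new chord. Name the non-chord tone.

The harmony at that moment is F minor triad (F, Ab, C); Bb is not a chord tone.
It is approached by step down from C and then sustained as the same pitch into the next harmony.
Arriving early and becoming a chord tone when the harmony changes — an anticipation.

Bb is an anticipation.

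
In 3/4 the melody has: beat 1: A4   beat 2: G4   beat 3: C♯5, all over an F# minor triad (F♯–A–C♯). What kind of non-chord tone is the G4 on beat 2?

Escape tone.

The harmony at that moment is F♯ minor triad (F♯, A, C♯); G4 is not a chord tone.
It is approached by step down from A4 and left by leap up to C♯5.
Step in, leap out, on a weak beat — an escape tone.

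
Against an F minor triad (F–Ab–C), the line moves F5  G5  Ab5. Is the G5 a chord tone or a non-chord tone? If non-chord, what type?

Non-chord tone — a passing tone.

The harmony at that moment is F minor triad (F, Ab, C); G5 is not a chord tone.
It is approached by step up from F5 and left by step up to Ab5.
Step in, step out in the same direction — a passing tone.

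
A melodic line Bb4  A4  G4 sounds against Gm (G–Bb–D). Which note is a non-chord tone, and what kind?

The harmony at that moment is G minor triad (G, Bb, D); A4 is not a chord tone.
It is approached by step down from Bb4 and left by step down to G4.
Step in, step out in the same direction — a passing tone.

A4 is a passing tone.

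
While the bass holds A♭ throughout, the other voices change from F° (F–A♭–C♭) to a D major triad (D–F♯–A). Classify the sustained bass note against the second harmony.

The harmony at that moment is D major triad (D, F♯, A); A♭ is not a chord tone.
It is held over (the same pitch as the preceding A♭) and then sustained as the same pitch into the next harmony.
Sustained through a change of harmony — a pedal tone.

Pedal tone (pedal point).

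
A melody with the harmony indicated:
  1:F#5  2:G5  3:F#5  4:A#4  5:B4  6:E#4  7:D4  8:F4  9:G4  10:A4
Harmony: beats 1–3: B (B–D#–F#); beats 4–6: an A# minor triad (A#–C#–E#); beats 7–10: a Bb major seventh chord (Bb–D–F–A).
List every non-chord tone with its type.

G5 (beat 2) — neighbor tone; B4 (beat 5) — escape tone; G4 (beat 9) — passing tone.

The harmony at that moment is B major triad (B, D#, F#); G5 is not a chord tone.
It is approached by step up from F#5 and left by step down to F#5.
Step away and step back to the same note — a neighbor tone (upper neighbor).
The harmony at that moment is A# minor triad (A#, C#, E#); B4 is not a chord tone.
It is approached by step up from A#4 and left by leap down to E#4.
Step in, leap out — an escape tone.
The harmony at that moment is Bb major seventh chord (Bb, D, F, A); G4 is not a chord tone.
It is approached by step up from F4 and left by step up to A4.
Step in, step out in the same direction — a passing tone.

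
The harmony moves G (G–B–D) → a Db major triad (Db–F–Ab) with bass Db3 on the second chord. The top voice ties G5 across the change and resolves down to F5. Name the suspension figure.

At the second chord the bass is Db3. The suspended G5 lies a fourth above the bass; after resolving down by step to F5, the interval above the bass becomes a third.
Suspension figures are named by those two intervals: 4–3.

4–3 suspension.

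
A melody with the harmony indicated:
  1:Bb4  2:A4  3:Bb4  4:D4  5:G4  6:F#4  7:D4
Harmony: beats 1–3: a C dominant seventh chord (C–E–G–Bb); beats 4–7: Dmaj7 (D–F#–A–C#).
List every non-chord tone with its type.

A4 (beat 2) — neighbor tone; G4 (beat 5) — appoggiatura.

The harmony at that moment is C dominant seventh chord (C, E, G, Bb); A4 is not a chord tone.
It is approached by step down from Bb4 and left by step up to Bb4.
Step away and step back to the same note — a neighbor tone (lower neighbor).
The harmony at that moment is D major seventh chord (D, F#, A, C#); G4 is not a chord tone.
It is approached by leap up from D4 and left by step down to F#4.
Leap in, step out — an appoggiatura.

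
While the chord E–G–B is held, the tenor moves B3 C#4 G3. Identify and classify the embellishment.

The harmony at that moment is E minor triad (E, G, B); C#4 is not a chord tone.
It is approached by step up from B3 and left by leap down to G3.
Step in, leap out — an escape tone.

C#4 is an escape tone.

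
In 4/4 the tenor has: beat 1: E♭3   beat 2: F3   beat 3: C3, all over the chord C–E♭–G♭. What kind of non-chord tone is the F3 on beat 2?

Escape tone.

The harmony at that moment is C diminished triad (C, E♭, G♭); F3 is not a chord tone.
It is approached by step up from E♭3 and left by leap down to C3.
Step in, leap out, on a weak beat — an escape tone.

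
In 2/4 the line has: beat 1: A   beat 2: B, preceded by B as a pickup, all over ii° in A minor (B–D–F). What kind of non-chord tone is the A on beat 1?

Lower neighbor tone.

The harmony at that moment is B diminished triad (B, D, F); A is not a chord tone.
It is approached by step down from B and left by step up to B.
Step away and step back to the same note — a neighbor tone (lower neighbor).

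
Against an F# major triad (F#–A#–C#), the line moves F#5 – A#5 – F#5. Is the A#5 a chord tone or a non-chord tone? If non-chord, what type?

F# major triad contains F#, A#, C#; A# is the third, so it is a chord tone.

Chord tone (the third of F# major triad).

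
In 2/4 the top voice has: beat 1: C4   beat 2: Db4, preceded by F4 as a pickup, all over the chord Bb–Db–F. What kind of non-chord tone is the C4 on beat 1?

The harmony at that moment is Bb minor triad (Bb, Db, F); C4 is not a chord tone.
It is approached by leap down from F4 and left by step up to Db4.
Leap in, step out, metrically accented — an appoggiatura.

Appoggiatura.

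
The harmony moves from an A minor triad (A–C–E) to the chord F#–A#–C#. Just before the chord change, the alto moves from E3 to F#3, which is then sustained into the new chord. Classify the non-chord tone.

The harmony at that moment is A minor triad (A, C, E); F#3 is not a chord tone.
It is approached by step up from E3 and then sustained as the same pitch into the next harmony.
Arriving early and becoming a chord tone when the harmony changes — an anticipation.

F#3 is an anticipation.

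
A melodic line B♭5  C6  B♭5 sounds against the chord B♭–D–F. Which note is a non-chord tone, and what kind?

C6 is a neighbor tone.

The harmony at that moment is B♭ major triad (B♭, D, F); C6 is not a chord tone.
It is approached by step up from B♭5 and left by step down to B♭5.
Step away and step back to the same note — a neighbor tone (upper neighbor).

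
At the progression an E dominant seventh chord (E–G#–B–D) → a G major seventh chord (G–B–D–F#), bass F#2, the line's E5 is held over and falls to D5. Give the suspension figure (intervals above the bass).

At the second chord the bass is F#2. The suspended E5 lies a seventh above the bass; after resolving down by step to D5, the interval above the bass becomes a sixth.
Suspension figures are named by those two intervals: 7–6.

7–6 suspension.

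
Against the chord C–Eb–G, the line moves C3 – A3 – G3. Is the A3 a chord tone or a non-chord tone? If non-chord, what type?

The harmony at that moment is C minor triad (C, Eb, G); A3 is not a chord tone.
It is approached by leap up from C3 and left by step down to G3.
Leap in, step out — an appoggiatura.

Non-chord tone — an appoggiatura.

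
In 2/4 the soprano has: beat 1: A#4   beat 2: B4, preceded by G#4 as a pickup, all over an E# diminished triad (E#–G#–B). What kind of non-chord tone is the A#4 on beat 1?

The harmony at that moment is E# diminished triad (E#, G#, B); A#4 is not a chord tone.
It is approached by step up from G#4 and left by step up to B4.
Step in, step out in the same direction — a passing tone.

Passing tone.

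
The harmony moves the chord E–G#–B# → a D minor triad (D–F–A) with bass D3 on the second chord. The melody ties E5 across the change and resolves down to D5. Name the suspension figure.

At the second chord the bass is D3. The suspended E5 lies a ninth above the bass; after resolving down by step to D5, the interval above the bass becomes an octave.
Suspension figures are named by those two intervals: 9–8.

9–8 suspension.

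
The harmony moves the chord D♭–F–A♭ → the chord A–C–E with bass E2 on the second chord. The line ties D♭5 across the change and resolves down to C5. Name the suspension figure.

7–6 suspension.

At the second chord the bass is E2. The suspended D♭5 lies a seventh above the bass; after resolving down by step to C5, the interval above the bass becomes a sixth.
Suspension figures are named by those two intervals: 7–6.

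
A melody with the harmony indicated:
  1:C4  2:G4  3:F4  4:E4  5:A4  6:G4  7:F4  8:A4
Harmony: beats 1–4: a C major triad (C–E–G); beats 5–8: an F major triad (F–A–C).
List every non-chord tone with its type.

The harmony at that moment is C major triad (C, E, G); F4 is not a chord tone.
It is approached by step down from G4 and left by step down to E4.
Step in, step out in the same direction — a passing tone.
The harmony at that moment is F major triad (F, A, C); G4 is not a chord tone.
It is approached by step down from A4 and left by step down to F4.
Step in, step out in the same direction — a passing tone.

F4 (beat 3) — passing tone; G4 (beat 6) — passing tone.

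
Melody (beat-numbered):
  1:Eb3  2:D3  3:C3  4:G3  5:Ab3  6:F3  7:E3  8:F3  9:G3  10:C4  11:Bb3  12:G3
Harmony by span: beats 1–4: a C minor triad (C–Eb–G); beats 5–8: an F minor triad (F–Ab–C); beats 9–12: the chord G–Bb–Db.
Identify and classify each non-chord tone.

D3 (beat 2) — passing tone; E3 (beat 7) — neighbor tone; C4 (beat 10) — appoggiatura.

The harmony at that moment is C minor triad (C, Eb, G); D3 is not a chord tone.
It is approached by step down from Eb3 and left by step down to C3.
Step in, step out in the same direction — a passing tone.
The harmony at that moment is F minor triad (F, Ab, C); E3 is not a chord tone.
It is approached by step down from F3 and left by step up to F3.
Step away and step back to the same note — a neighbor tone (lower neighbor).
The harmony at that moment is G diminished triad (G, Bb, Db); C4 is not a chord tone.
It is approached by leap up from G3 and left by step down to Bb3.
Leap in, step out — an appoggiatura.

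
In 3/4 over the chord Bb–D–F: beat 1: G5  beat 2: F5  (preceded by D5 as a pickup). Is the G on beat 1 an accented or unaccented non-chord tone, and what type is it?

The harmony at that moment is Bb major triad (Bb, D, F); G5 is not a chord tone.
It is approached by leap up from D5 and left by step down to F5.
Leap in, step out — an appoggiatura.
It falls on the downbeat, so it is accented.

Accented appoggiatura.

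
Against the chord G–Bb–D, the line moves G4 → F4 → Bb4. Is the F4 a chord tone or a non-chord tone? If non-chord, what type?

The harmony at that moment is G minor triad (G, Bb, D); F4 is not a chord tone.
It is approached by step down from G4 and left by leap up to Bb4.
Step in, leap out — an escape tone.

Non-chord tone — an escape tone.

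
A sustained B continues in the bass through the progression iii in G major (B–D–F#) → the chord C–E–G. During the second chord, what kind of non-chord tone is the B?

Pedal tone (pedal point).

The harmony at that moment is C major triad (C, E, G); B is not a chord tone.
It is held over (the same pitch as the preceding B) and then sustained as the same pitch into the next harmony.
Sustained through a change of harmony — a pedal tone.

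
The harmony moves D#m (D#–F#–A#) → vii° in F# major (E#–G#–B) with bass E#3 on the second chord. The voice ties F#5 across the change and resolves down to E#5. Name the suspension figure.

At the second chord the bass is E#3. The suspended F#5 lies a ninth above the bass; after resolving down by step to E#5, the interval above the bass becomes an octave.
Suspension figures are named by those two intervals: 9–8.

9–8 suspension.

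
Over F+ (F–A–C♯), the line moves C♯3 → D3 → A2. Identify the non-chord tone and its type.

D3 is an escape tone.

The harmony at that moment is F augmented triad (F, A, C♯); D3 is not a chord tone.
It is approached by step up from C♯3 and left by leap down to A2.
Step in, leap out — an escape tone.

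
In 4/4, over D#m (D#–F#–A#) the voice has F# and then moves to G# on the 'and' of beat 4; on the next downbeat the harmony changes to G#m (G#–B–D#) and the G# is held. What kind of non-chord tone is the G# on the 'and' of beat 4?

Anticipation.

The harmony at that moment is D# minor triad (D#, F#, A#); G# is not a chord tone.
It is approached by step up from F# and then sustained as the same pitch into the next harmony.
Arriving early and becoming a chord tone when the harmony changes — an anticipation.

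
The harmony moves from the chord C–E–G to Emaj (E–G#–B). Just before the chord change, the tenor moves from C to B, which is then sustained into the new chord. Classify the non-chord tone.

The harmony at that moment is C major triad (C, E, G); B is not a chord tone.
It is approached by step down from C and then sustained as the same pitch into the next harmony.
Arriving early and becoming a chord tone when the harmony changes — an anticipation.

B is an anticipation.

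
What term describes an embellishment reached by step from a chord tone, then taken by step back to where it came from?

Approach: by step. Departure: by step in the opposite direction, back to the starting pitch.
Stepwise on both sides but reversing to return to the same chord tone — a neighbor tone. (Had it continued onward in the same direction it would be a passing tone instead.)

Neighbor tone.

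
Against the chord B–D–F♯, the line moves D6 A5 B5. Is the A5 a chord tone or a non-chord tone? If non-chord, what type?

The harmony at that moment is B minor triad (B, D, F♯); A5 is not a chord tone.
It is approached by leap down from D6 and left by step up to B5.
Leap in, step out — an appoggiatura.

Non-chord tone — an appoggiatura.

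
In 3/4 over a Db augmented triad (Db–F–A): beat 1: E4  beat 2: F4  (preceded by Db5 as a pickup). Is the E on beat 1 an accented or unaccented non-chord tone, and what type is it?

Accented appoggiatura.

The harmony at that moment is Db augmented triad (Db, F, A); E4 is not a chord tone.
It is approached by leap down from Db5 and left by step up to F4.
Leap in, step out — an appoggiatura.
It falls on the downbeat, so it is accented.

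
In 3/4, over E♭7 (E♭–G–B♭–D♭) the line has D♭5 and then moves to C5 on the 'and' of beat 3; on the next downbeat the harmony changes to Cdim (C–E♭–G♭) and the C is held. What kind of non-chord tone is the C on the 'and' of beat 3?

The harmony at that moment is E♭ dominant seventh chord (E♭, G, B♭, D♭); C5 is not a chord tone.
It is approached by step down from D♭5 and then sustained as the same pitch into the next harmony.
Arriving early and becoming a chord tone when the harmony changes — an anticipation.

Anticipation.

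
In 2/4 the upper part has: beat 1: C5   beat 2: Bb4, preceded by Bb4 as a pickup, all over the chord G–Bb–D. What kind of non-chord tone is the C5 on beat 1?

The harmony at that moment is G minor triad (G, Bb, D); C5 is not a chord tone.
It is approached by step up from Bb4 and left by step down to Bb4.
Step away and step back to the same note — a neighbor tone (upper neighbor).

Upper neighbor tone.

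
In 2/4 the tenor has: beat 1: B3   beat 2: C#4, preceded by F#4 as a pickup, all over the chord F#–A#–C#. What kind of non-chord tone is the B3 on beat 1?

The harmony at that moment is F# major triad (F#, A#, C#); B3 is not a chord tone.
It is approached by leap down from F#4 and left by step up to C#4.
Leap in, step out, metrically accented — an appoggiatura.

Appoggiatura.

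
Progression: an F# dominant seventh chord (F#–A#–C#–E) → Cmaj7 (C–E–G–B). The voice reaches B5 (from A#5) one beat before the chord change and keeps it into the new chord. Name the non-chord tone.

The harmony at that moment is F# dominant seventh chord (F#, A#, C#, E); B5 is not a chord tone.
It is approached by step up from A#5 and then sustained as the same pitch into the next harmony.
Arriving early and becoming a chord tone when the harmony changes — an anticipation.

B5 is an anticipation.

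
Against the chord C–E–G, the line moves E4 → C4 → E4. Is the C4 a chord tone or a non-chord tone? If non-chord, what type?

Chord tone (the root of C major triad).

C major triad contains C, E, G; C is the root, so it is a chord tone.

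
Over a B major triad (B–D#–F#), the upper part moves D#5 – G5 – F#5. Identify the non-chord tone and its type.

The harmony at that moment is B major triad (B, D#, F#); G5 is not a chord tone.
It is approached by leap up from D#5 and left by step down to F#5.
Leap in, step out — an appoggiatura.

G5 is an appoggiatura.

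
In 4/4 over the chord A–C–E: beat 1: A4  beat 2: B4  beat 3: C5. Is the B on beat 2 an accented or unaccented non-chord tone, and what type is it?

Unaccented passing tone.

The harmony at that moment is A minor triad (A, C, E); B4 is not a chord tone.
It is approached by step up from A4 and left by step up to C5.
Step in, step out in the same direction — a passing tone.
It falls on a weak beat, so it is unaccented.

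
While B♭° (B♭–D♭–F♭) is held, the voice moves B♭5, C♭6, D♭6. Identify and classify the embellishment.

The harmony at that moment is B♭ diminished triad (B♭, D♭, F♭); C♭6 is not a chord tone.
It is approached by step up from B♭5 and left by step up to D♭6.
Step in, step out in the same direction — a passing tone.

C♭6 is a passing tone.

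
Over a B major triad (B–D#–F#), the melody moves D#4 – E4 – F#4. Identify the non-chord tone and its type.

E4 is a passing tone.

The harmony at that moment is B major triad (B, D#, F#); E4 is not a chord tone.
It is approached by step up from D#4 and left by step up to F#4.
Step in, step out in the same direction — a passing tone.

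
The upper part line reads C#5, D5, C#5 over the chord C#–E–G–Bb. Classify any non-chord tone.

The harmony at that moment is C# diminished seventh chord (C#, E, G, Bb); D5 is not a chord tone.
It is approached by step up from C#5 and left by step down to C#5.
Step away and step back to the same note — a neighbor tone (upper neighbor).

D5 is a neighbor tone.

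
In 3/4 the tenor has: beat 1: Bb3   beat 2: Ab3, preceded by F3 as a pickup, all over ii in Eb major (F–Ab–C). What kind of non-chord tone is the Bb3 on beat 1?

The harmony at that moment is F minor triad (F, Ab, C); Bb3 is not a chord tone.
It is approached by leap up from F3 and left by step down to Ab3.
Leap in, step out, metrically accented — an appoggiatura.

Appoggiatura.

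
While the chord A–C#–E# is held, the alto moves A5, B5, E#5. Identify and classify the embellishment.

B5 is an escape tone.

The harmony at that moment is A augmented triad (A, C#, E#); B5 is not a chord tone.
It is approached by step up from A5 and left by leap down to E#5.
Step in, leap out — an escape tone.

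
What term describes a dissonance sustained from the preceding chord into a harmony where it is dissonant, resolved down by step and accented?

Approach: by preparation — the pitch is first a chord tone, then held (tied or repeated) while the harmony changes under it. Departure: down by step. Metric position: strong.
A prepared dissonance that resolves downward by step — a suspension. (The same figure resolving upward would be a retardation.)

Suspension.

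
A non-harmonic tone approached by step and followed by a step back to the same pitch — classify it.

Approach: by step. Departure: by step in the opposite direction, back to the starting pitch.
Stepwise on both sides but reversing to return to the same chord tone — a neighbor tone. (Had it continued onward in the same direction it would be a passing tone instead.)

Neighbor tone.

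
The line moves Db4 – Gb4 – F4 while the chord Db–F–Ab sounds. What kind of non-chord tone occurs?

Gb4 is an appoggiatura.

The harmony at that moment is Db major triad (Db, F, Ab); Gb4 is not a chord tone.
It is approached by leap up from Db4 and left by step down to F4.
Leap in, step out — an appoggiatura.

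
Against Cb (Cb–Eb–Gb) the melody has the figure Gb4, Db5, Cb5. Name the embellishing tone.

Db5 is an appoggiatura.

The harmony at that moment is Cb major triad (Cb, Eb, Gb); Db5 is not a chord tone.
It is approached by leap up from Gb4 and left by step down to Cb5.
Leap in, step out — an appoggiatura.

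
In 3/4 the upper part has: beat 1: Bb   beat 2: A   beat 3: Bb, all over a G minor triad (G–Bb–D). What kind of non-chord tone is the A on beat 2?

The harmony at that moment is G minor triad (G, Bb, D); A is not a chord tone.
It is approached by step down from Bb and left by step up to Bb.
Step away and step back to the same note — a neighbor tone (lower neighbor).

Lower neighbor tone.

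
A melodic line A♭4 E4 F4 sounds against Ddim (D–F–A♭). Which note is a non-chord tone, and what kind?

The harmony at that moment is D diminished triad (D, F, A♭); E4 is not a chord tone.
It is approached by leap down from A♭4 and left by step up to F4.
Leap in, step out — an appoggiatura.

E4 is an appoggiatura.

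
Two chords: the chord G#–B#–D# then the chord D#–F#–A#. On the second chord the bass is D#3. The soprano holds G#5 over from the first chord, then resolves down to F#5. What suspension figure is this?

4–3 suspension.

At the second chord the bass is D#3. The suspended G#5 lies a fourth above the bass; after resolving down by step to F#5, the interval above the bass becomes a third.
Suspension figures are named by those two intervals: 4–3.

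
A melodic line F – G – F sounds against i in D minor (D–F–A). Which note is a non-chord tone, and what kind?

G is a neighbor tone.

The harmony at that moment is D minor triad (D, F, A); G is not a chord tone.
It is approached by step up from F and left by step down to F.
Step away and step back to the same note — a neighbor tone (upper neighbor).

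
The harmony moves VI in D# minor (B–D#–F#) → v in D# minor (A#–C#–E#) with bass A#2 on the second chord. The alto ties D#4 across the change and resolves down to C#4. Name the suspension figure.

4–3 suspension.

At the second chord the bass is A#2. The suspended D#4 lies a fourth above the bass; after resolving down by step to C#4, the interval above the bass becomes a third.
Suspension figures are named by those two intervals: 4–3.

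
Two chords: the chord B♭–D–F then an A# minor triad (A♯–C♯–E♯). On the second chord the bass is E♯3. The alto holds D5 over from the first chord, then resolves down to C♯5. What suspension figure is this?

7–6 suspension.

At the second chord the bass is E♯3. The suspended D5 lies a seventh above the bass; after resolving down by step to C♯5, the interval above the bass becomes a sixth.
Suspension figures are named by those two intervals: 7–6.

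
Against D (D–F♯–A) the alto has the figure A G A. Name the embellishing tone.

G is a neighbor tone.

The harmony at that moment is D major triad (D, F♯, A); G is not a chord tone.
It is approached by step down from A and left by step up to A.
Step away and step back to the same note — a neighbor tone (lower neighbor).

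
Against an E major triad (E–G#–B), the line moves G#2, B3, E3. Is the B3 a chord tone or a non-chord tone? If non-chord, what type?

E major triad contains E, G#, B; B is the fifth, so it is a chord tone.

Chord tone (the fifth of E major triad).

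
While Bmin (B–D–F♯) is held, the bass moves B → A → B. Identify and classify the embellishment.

A is a neighbor tone.

The harmony at that moment is B minor triad (B, D, F♯); A is not a chord tone.
It is approached by step down from B and left by step up to B.
Step away and step back to the same note — a neighbor tone (lower neighbor).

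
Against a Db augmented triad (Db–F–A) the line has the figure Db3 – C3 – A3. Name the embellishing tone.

The harmony at that moment is Db augmented triad (Db, F, A); C3 is not a chord tone.
It is approached by step down from Db3 and left by leap up to A3.
Step in, leap out — an escape tone.

C3 is an escape tone.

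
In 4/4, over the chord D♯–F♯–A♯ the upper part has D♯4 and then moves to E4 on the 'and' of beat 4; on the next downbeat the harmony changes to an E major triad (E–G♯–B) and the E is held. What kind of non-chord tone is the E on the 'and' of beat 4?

The harmony at that moment is D♯ minor triad (D♯, F♯, A♯); E4 is not a chord tone.
It is approached by step up from D♯4 and then sustained as the same pitch into the next harmony.
Arriving early and becoming a chord tone when the harmony changes — an anticipation.

Anticipation.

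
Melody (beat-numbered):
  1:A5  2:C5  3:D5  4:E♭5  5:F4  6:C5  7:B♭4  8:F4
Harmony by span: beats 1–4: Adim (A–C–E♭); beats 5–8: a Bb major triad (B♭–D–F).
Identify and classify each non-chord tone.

The harmony at that moment is A diminished triad (A, C, E♭); D5 is not a chord tone.
It is approached by step up from C5 and left by step up to E♭5.
Step in, step out in the same direction — a passing tone.
The harmony at that moment is B♭ major triad (B♭, D, F); C5 is not a chord tone.
It is approached by leap up from F4 and left by step down to B♭4.
Leap in, step out — an appoggiatura.

D5 (beat 3) — passing tone; C5 (beat 6) — appoggiatura.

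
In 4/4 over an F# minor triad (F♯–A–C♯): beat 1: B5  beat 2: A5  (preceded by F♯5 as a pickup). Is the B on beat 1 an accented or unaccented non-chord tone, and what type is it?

Accented appoggiatura.

The harmony at that moment is F♯ minor triad (F♯, A, C♯); B5 is not a chord tone.
It is approached by leap up from F♯5 and left by step down to A5.
Leap in, step out — an appoggiatura.
It falls on the downbeat, so it is accented.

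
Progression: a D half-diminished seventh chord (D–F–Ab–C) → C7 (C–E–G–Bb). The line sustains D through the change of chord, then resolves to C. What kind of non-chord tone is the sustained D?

The harmony at that moment is C dominant seventh chord (C, E, G, Bb); D is not a chord tone.
It is held over (the same pitch as the preceding D) and left by step down to C.
Held over from the previous chord and resolving down by step — a suspension.

D is a suspension.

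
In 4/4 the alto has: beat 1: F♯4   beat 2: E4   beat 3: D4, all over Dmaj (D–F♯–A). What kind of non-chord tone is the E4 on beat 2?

Passing tone.

The harmony at that moment is D major triad (D, F♯, A); E4 is not a chord tone.
It is approached by step down from F♯4 and left by step down to D4.
Step in, step out in the same direction — a passing tone.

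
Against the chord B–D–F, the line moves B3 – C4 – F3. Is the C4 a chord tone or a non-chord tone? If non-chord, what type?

The harmony at that moment is B diminished triad (B, D, F); C4 is not a chord tone.
It is approached by step up from B3 and left by leap down to F3.
Step in, leap out — an escape tone.

Non-chord tone — an escape tone.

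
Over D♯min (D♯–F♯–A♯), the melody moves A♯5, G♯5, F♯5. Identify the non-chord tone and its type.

G♯5 is a passing tone.

The harmony at that moment is D♯ minor triad (D♯, F♯, A♯); G♯5 is not a chord tone.
It is approached by step down from A♯5 and left by step down to F♯5.
Step in, step out in the same direction — a passing tone.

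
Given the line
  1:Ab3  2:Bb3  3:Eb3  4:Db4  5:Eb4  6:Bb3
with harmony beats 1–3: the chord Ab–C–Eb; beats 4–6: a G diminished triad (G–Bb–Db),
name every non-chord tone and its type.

Bb3 (beat 2) — escape tone; Eb4 (beat 5) — escape tone.

The harmony at that moment is Ab major triad (Ab, C, Eb); Bb3 is not a chord tone.
It is approached by step up from Ab3 and left by leap down to Eb3.
Step in, leap out — an escape tone.
The harmony at that moment is G diminished triad (G, Bb, Db); Eb4 is not a chord tone.
It is approached by step up from Db4 and left by leap down to Bb3.
Step in, leap out — an escape tone.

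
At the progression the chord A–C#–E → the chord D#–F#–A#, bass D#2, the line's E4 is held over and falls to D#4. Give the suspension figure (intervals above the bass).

9–8 suspension.

At the second chord the bass is D#2. The suspended E4 lies a ninth above the bass; after resolving down by step to D#4, the interval above the bass becomes an octave.
Suspension figures are named by those two intervals: 9–8.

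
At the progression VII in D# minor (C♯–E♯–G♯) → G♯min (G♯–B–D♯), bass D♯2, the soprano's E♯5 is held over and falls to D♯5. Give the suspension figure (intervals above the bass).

9–8 suspension.

At the second chord the bass is D♯2. The suspended E♯5 lies a ninth above the bass; after resolving down by step to D♯5, the interval above the bass becomes an octave.
Suspension figures are named by those two intervals: 9–8.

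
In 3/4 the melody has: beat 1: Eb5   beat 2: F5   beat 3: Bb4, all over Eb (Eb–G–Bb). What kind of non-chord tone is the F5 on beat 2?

Escape tone.

The harmony at that moment is Eb major triad (Eb, G, Bb); F5 is not a chord tone.
It is approached by step up from Eb5 and left by leap down to Bb4.
Step in, leap out, on a weak beat — an escape tone.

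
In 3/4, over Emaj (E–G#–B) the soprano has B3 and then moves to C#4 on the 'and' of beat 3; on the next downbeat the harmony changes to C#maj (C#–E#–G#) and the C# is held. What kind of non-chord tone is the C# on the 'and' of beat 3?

The harmony at that moment is E major triad (E, G#, B); C#4 is not a chord tone.
It is approached by step up from B3 and then sustained as the same pitch into the next harmony.
Arriving early and becoming a chord tone when the harmony changes — an anticipation.

Anticipation.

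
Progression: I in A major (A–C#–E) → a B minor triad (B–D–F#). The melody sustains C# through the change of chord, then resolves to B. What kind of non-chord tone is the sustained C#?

C# is a suspension.

The harmony at that moment is B minor triad (B, D, F#); C# is not a chord tone.
It is held over (the same pitch as the preceding C#) and left by step down to B.
Held over from the previous chord and resolving down by step — a suspension.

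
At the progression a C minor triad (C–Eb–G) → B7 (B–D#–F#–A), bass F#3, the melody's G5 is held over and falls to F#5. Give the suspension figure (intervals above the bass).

9–8 suspension.

At the second chord the bass is F#3. The suspended G5 lies a ninth above the bass; after resolving down by step to F#5, the interval above the bass becomes an octave.
Suspension figures are named by those two intervals: 9–8.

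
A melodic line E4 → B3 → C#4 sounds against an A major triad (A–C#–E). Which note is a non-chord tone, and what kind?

B3 is an appoggiatura.

The harmony at that moment is A major triad (A, C#, E); B3 is not a chord tone.
It is approached by leap down from E4 and left by step up to C#4.
Leap in, step out — an appoggiatura.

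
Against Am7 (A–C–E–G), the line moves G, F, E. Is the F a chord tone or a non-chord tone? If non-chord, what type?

The harmony at that moment is A minor seventh chord (A, C, E, G); F is not a chord tone.
It is approached by step down from G and left by step down to E.
Step in, step out in the same direction — a passing tone.

Non-chord tone — a passing tone.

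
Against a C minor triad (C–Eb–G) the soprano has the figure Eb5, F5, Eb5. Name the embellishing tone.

The harmony at that moment is C minor triad (C, Eb, G); F5 is not a chord tone.
It is approached by step up from Eb5 and left by step down to Eb5.
Step away and step back to the same note — a neighbor tone (upper neighbor).

F5 is a neighbor tone.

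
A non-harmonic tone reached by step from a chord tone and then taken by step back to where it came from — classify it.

Approach: by step. Departure: by step in the opposite direction, back to the starting pitch.
Stepwise on both sides but reversing to return to the same chord tone — a neighbor tone. (Had it continued onward in the same direction it would be a passing tone instead.)

Neighbor tone.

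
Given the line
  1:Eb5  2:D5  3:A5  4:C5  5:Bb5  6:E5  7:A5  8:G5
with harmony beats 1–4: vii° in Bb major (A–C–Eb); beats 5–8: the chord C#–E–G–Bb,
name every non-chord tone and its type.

D5 (beat 2) — escape tone; A5 (beat 7) — appoggiatura.

The harmony at that moment is A diminished triad (A, C, Eb); D5 is not a chord tone.
It is approached by step down from Eb5 and left by leap up to A5.
Step in, leap out — an escape tone.
The harmony at that moment is C# diminished seventh chord (C#, E, G, Bb); A5 is not a chord tone.
It is approached by leap up from E5 and left by step down to G5.
Leap in, step out — an appoggiatura.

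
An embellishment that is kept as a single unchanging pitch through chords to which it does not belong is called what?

Approach: none. Departure: none — a single pitch is sustained while the chords change around it, passing through harmonies that do not contain it.
No melodic motion at all; the dissonance is created entirely by the moving harmonies against the stationary note — a pedal tone (pedal point).

Pedal tone.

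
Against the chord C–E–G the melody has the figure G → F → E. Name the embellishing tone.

F is a passing tone.

The harmony at that moment is C major triad (C, E, G); F is not a chord tone.
It is approached by step down from G and left by step down to E.
Step in, step out in the same direction — a passing tone.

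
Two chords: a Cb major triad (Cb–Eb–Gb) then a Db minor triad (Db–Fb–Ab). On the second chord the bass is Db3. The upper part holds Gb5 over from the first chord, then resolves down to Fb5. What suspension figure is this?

At the second chord the bass is Db3. The suspended Gb5 lies a fourth above the bass; after resolving down by step to Fb5, the interval above the bass becomes a third.
Suspension figures are named by those two intervals: 4–3.

4–3 suspension.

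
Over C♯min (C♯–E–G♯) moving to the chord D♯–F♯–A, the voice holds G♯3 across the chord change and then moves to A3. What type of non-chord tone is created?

The harmony at that moment is D♯ diminished triad (D♯, F♯, A); G♯3 is not a chord tone.
It is held over (the same pitch as the preceding G♯3) and left by step up to A3.
Held over from the previous chord and resolving up by step — a retardation.

G♯3 is a retardation.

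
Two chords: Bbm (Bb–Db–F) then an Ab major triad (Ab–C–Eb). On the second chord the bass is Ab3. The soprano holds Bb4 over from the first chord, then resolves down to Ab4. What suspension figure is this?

9–8 suspension.

At the second chord the bass is Ab3. The suspended Bb4 lies a ninth above the bass; after resolving down by step to Ab4, the interval above the bass becomes an octave.
Suspension figures are named by those two intervals: 9–8.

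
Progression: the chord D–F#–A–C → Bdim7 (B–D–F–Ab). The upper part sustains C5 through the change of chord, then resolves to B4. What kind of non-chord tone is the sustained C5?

The harmony at that moment is B diminished seventh chord (B, D, F, Ab); C5 is not a chord tone.
It is held over (the same pitch as the preceding C5) and left by step down to B4.
Held over from the previous chord and resolving down by step — a suspension.

C5 is a suspension.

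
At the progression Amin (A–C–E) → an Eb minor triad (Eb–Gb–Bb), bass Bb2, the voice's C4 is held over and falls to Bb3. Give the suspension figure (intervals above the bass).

9–8 suspension.

At the second chord the bass is Bb2. The suspended C4 lies a ninth above the bass; after resolving down by step to Bb3, the interval above the bass becomes an octave.
Suspension figures are named by those two intervals: 9–8.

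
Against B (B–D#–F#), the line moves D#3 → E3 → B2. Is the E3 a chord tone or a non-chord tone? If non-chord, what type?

The harmony at that moment is B major triad (B, D#, F#); E3 is not a chord tone.
It is approached by step up from D#3 and left by leap down to B2.
Step in, leap out — an escape tone.

Non-chord tone — an escape tone.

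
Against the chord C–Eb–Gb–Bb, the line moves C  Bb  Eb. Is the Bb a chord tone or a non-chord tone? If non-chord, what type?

Chord tone (the seventh of C half-diminished seventh chord).

C half-diminished seventh chord contains C, Eb, Gb, Bb; Bb is the seventh, so it is a chord tone.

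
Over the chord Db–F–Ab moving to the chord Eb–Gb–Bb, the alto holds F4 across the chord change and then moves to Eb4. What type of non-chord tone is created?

The harmony at that moment is Eb minor triad (Eb, Gb, Bb); F4 is not a chord tone.
It is held over (the same pitch as the preceding F4) and left by step down to Eb4.
Held over from the previous chord and resolving down by step — a suspension.

F4 is a suspension.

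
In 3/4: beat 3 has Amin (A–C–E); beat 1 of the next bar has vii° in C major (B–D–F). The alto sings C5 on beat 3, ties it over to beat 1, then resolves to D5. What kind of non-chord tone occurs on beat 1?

The harmony at that moment is B diminished triad (B, D, F); C5 is not a chord tone.
It is held over (the same pitch as the preceding C5) and left by step up to D5.
Held over from the previous chord and resolving up by step — a retardation.

Retardation.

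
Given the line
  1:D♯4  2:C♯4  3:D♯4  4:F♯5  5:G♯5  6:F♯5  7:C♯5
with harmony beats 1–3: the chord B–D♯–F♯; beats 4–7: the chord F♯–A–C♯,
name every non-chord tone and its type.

The harmony at that moment is B major triad (B, D♯, F♯); C♯4 is not a chord tone.
It is approached by step down from D♯4 and left by step up to D♯4.
Step away and step back to the same note — a neighbor tone (lower neighbor).
The harmony at that moment is F♯ minor triad (F♯, A, C♯); G♯5 is not a chord tone.
It is approached by step up from F♯5 and left by step down to F♯5.
Step away and step back to the same note — a neighbor tone (upper neighbor).

C♯4 (beat 2) — neighbor tone; G♯5 (beat 5) — neighbor tone.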